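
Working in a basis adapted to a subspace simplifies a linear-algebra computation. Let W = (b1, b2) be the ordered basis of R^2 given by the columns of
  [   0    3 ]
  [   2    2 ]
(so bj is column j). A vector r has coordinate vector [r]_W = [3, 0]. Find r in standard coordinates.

By definition r = 3b1 + 0·b2.
Summing componentwise gives [0, 6].

[0, 6]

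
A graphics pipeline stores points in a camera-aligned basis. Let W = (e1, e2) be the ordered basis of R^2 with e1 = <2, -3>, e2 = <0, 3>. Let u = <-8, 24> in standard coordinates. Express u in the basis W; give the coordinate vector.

We seek scalars with c_1 e1 + c_2 e2 = u; equivalently solve M c = u where the columns of M are e1, e2.
System: 2c_1 + 0c_2 = -8, -3c_1 + 3c_2 = 24; solving gives c_1 = -4, c_2 = 4.
Check: -4e1 + 4e2 = <-8, 24>.

<-4, 4>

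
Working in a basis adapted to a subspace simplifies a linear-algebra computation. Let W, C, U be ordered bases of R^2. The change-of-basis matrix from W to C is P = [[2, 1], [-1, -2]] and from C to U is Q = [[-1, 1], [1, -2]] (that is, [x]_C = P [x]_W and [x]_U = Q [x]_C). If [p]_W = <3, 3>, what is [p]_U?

Composing the changes, [p]_U = Q P [p]_W.
Q P = [[-3, -3], [4, 5]]; applying this to <3, 3> gives <-18, 27>.

<-18, 27>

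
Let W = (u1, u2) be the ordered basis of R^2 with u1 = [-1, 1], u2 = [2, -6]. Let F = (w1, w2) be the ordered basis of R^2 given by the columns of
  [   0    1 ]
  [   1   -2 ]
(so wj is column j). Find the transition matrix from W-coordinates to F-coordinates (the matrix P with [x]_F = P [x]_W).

Column j of P is [uj]_F, since P maps W-coordinates to F-coordinates.
Expressing u1 in F: u1 = -w1 - w2, so column 1 of P is [-1, -1].
Doing the same for each uj gives P = [[-1, -2], [-1, 2]].

[[-1, -2], [-1, 2]]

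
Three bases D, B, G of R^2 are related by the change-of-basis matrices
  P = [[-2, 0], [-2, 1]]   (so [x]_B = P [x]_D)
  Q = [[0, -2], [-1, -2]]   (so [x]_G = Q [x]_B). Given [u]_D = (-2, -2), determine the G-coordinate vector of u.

(-4, -8)

First [u]_B = P [u]_D = (4, 2).
Then [u]_G = Q [u]_B = (-4, -8).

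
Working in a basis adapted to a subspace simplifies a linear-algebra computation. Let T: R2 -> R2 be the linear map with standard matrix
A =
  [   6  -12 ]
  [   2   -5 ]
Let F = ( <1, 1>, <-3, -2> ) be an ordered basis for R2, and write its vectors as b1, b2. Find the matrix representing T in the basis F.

[[3, 0], [3, -2]]

With P the matrix whose columns are b1, b2, [T]_F = P^(-1) A P.
Column by column: T(b1) = A b1 = <-6, -3>; its F-coordinates <3, 3> give column 1.
Continuing for each basis vector yields [T]_F = [[3, 0], [3, -2]].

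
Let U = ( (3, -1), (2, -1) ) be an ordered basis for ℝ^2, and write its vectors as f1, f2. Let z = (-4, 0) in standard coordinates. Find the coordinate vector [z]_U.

(-4, 4)

Write z = c_1 f1 + c_2 f2 and solve for the c_i.
System: 3c_1 + 2c_2 = -4, -c_1 - c_2 = 0; solving gives c_1 = -4, c_2 = 4.
Check: -4f1 + 4f2 = (-4, 0).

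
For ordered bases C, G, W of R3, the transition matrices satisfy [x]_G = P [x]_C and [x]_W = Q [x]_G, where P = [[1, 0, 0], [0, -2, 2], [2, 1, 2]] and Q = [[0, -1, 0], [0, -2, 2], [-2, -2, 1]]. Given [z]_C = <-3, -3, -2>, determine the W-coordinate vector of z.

<-2, -30, -11>

First [z]_G = P [z]_C = <-3, 2, -13>.
Then [z]_W = Q [z]_G = <-2, -30, -11>.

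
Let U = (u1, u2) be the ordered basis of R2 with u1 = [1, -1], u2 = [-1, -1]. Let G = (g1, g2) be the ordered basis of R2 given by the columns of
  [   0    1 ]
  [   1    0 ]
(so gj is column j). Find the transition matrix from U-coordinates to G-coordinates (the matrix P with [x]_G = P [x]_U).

[[-1, -1], [1, -1]]

Take x = uj: its U-coordinates are the j-th standard unit vector, so P e_j — column j of P — equals [uj]_G.
u1 = -g1 + g2, giving column 1 = [-1, 1]; repeating for each j gives P = [[-1, -1], [1, -1]].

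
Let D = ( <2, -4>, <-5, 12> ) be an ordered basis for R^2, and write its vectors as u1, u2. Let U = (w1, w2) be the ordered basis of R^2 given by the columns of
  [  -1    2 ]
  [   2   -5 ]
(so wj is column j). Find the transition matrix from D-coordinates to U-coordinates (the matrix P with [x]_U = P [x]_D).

Let M have columns uj and N have columns wj. Then for every x, N [x]_U = x = M [x]_D, so P = N^(-1) M.
Since det N = 1, N^(-1) has integer entries; multiplying gives P = [[-2, 1], [0, -2]].

[[-2, 1], [0, -2]]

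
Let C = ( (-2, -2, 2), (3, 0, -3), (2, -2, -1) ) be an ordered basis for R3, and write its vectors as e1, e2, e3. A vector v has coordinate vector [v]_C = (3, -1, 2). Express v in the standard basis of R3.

By definition v = 3e1 - e2 + 2e3.
Summing componentwise gives (-5, -10, 7).

(-5, -10, 7)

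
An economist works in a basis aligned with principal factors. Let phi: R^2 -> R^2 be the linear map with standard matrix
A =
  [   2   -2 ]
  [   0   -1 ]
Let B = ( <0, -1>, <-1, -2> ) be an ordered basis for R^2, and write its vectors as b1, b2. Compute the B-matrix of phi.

[[3, 2], [-2, -2]]

With P the matrix whose columns are b1, b2, [phi]_B = P^(-1) A P.
Column by column: phi(b1) = A b1 = <2, 1>; its B-coordinates <3, -2> give column 1.
Continuing for each basis vector yields [phi]_B = [[3, 2], [-2, -2]].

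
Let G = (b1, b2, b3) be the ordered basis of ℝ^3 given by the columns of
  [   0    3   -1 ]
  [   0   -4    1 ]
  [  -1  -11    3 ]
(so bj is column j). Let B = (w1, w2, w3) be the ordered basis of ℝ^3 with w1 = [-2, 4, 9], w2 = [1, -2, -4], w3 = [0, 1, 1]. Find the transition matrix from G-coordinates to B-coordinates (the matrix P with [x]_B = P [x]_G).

[[-1, -1, 0], [-2, 1, -1], [0, 2, -1]]

Let M have columns bj and N have columns wj. Then for every x, N [x]_B = x = M [x]_G, so P = N^(-1) M.
Since det N = 1, N^(-1) has integer entries; multiplying gives P = [[-1, -1, 0], [-2, 1, -1], [0, 2, -1]].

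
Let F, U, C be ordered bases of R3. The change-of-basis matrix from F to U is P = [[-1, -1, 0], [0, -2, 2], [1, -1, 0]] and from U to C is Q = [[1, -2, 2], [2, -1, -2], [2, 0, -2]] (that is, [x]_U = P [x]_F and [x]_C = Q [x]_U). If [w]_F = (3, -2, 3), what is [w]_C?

(-11, -22, -12)

First [w]_U = P [w]_F = (-1, 10, 5).
Then [w]_C = Q [w]_U = (-11, -22, -12).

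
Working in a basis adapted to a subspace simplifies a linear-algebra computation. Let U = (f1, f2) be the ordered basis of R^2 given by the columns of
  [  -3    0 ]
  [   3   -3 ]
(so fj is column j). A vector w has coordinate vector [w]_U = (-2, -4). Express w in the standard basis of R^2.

w = M [w]_U, where M has columns f1, f2.
Carrying out the matrix-vector product, w = (6, 6).

(6, 6)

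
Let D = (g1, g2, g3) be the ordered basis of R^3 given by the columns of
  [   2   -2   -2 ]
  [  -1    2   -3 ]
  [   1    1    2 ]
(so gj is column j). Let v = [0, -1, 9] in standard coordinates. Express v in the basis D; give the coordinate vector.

[v]_D is the unique c with M c = v, where M has columns g1, ..., g3.
Solving this 3x3 system gives c = (4, 3, 1).
Check: 4g1 + 3g2 + g3 = [0, -1, 9].

[4, 3, 1]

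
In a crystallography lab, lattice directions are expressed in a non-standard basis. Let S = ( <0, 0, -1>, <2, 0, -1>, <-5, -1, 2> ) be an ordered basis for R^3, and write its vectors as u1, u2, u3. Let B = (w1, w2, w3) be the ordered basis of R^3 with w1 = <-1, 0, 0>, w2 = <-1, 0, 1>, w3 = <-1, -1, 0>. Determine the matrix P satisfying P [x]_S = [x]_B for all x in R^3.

Take x = uj: its S-coordinates are the j-th standard unit vector, so P e_j — column j of P — equals [uj]_B.
u1 = w1 - w2 + 0·w3, giving column 1 = <1, -1, 0>; repeating for each j gives P = [[1, -1, 2], [-1, -1, 2], [0, 0, 1]].

[[1, -1, 2], [-1, -1, 2], [0, 0, 1]]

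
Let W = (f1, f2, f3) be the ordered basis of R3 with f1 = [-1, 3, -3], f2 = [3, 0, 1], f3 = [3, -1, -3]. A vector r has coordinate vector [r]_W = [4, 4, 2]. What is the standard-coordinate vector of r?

The coordinates say r = 4f1 + 4f2 + 2f3; adding the scaled basis vectors gives [14, 10, -14].

[14, 10, -14]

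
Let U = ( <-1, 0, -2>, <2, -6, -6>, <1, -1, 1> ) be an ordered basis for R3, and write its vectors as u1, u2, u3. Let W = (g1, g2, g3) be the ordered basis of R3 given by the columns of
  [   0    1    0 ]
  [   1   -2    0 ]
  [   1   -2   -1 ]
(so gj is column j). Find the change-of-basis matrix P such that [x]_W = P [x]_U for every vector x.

[[-2, -2, 1], [-1, 2, 1], [2, 0, -2]]

Column j of P is [uj]_W, since P maps U-coordinates to W-coordinates.
Expressing u1 in W: u1 = -2g1 - g2 + 2g3, so column 1 of P is <-2, -1, 2>.
Doing the same for each uj gives P = [[-2, -2, 1], [-1, 2, 1], [2, 0, -2]].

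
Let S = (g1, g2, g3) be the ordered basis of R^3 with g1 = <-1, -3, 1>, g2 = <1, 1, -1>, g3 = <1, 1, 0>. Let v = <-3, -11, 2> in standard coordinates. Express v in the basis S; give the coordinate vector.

<4, 2, -1>

We seek scalars with c_1 g1 + ... + c_3 g3 = v; equivalently solve M c = v where the columns of M are g1, ..., g3.
Solving this 3x3 system gives c = (4, 2, -1).
Check: 4g1 + 2g2 - g3 = <-3, -11, 2>.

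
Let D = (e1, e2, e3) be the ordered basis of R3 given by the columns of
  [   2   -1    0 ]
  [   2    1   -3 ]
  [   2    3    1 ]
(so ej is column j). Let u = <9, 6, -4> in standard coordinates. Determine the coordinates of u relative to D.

<3, -3, -1>

Write u = c_1 e1 + ... + c_3 e3 and solve for the c_i.
Solving this 3x3 system gives c = (3, -3, -1).
Check: 3e1 - 3e2 - e3 = <9, 6, -4>.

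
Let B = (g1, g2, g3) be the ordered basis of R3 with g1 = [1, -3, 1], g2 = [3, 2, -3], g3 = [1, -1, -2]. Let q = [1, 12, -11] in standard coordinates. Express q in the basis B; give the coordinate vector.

[q]_B is the unique c with M c = q, where M has columns g1, ..., g3.
Gaussian elimination on [M | q] yields c = (-4, 1, 2).
Check: -4g1 + g2 + 2g3 = [1, 12, -11].

[-4, 1, 2]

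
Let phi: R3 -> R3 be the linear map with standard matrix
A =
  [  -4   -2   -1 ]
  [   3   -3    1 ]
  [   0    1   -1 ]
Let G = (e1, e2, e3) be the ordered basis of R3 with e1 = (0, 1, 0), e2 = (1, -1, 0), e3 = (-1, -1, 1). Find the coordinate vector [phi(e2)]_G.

Compute phi(e2) = A e2 = (-2, 6, -1) in standard coordinates.
Then write this in G-coordinates: solve for y in y_1 e1 + ... + y_3 e3 = (-2, 6, -1).
This gives y = (2, -3, -1), which is column 2 of [phi]_G.

(2, -3, -1)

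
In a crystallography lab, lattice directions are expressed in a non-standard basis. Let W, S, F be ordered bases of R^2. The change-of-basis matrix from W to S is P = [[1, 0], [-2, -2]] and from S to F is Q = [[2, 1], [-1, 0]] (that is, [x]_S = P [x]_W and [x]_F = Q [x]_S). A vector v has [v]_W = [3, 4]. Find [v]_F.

[-8, -3]

Apply P to get S-coordinates [3, -14], then Q to get F-coordinates.
The result is [v]_F = [-8, -3].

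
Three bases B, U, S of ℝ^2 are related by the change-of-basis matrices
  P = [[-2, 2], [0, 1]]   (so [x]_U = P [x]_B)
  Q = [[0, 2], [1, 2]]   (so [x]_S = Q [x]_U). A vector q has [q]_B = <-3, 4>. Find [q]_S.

<8, 22>

Apply P to get U-coordinates <14, 4>, then Q to get S-coordinates.
The result is [q]_S = <8, 22>.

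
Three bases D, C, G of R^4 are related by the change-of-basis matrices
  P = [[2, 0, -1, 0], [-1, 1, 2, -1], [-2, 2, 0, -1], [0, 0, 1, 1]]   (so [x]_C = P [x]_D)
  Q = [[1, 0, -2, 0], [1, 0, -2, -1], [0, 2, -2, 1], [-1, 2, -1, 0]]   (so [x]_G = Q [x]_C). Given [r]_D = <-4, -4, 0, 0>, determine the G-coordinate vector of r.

<-8, -8, 0, 8>

Apply P to get C-coordinates <-8, 0, 0, 0>, then Q to get G-coordinates.
The result is [r]_G = <-8, -8, 0, 8>.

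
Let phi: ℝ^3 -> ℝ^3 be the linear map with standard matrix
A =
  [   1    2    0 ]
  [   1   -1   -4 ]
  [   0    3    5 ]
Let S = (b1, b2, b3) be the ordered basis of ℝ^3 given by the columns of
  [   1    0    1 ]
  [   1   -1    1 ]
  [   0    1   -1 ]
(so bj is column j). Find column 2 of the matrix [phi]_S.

Column 2 of [phi]_S is the S-coordinate vector of phi(b2).
In standard coordinates phi(b2) = A b2 = <-2, -3, 2>.
Converting to S: <-2, -3, 2> = -b1 + b2 - b3, so the coordinate vector is <-1, 1, -1>.

<-1, 1, -1>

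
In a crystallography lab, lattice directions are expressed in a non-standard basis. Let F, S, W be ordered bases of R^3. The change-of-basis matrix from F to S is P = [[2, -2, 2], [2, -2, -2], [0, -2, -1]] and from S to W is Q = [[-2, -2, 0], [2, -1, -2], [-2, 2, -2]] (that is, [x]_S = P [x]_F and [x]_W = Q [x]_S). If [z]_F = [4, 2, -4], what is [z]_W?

Apply P to get S-coordinates [-4, 12, 0], then Q to get W-coordinates.
The result is [z]_W = [-16, -20, 32].

[-16, -20, 32]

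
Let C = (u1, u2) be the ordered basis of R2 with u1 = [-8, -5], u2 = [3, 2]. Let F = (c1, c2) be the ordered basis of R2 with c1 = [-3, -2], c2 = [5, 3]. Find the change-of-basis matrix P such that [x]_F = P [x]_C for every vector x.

Column j of P is [uj]_F, since P maps C-coordinates to F-coordinates.
Expressing u1 in F: u1 = c1 - c2, so column 1 of P is [1, -1].
Doing the same for each uj gives P = [[1, -1], [-1, 0]].

[[1, -1], [-1, 0]]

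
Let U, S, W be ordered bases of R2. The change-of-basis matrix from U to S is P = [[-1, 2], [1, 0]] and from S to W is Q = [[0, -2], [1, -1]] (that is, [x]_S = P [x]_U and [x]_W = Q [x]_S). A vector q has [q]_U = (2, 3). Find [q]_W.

(-4, 2)

Apply P to get S-coordinates (4, 2), then Q to get W-coordinates.
The result is [q]_W = (-4, 2).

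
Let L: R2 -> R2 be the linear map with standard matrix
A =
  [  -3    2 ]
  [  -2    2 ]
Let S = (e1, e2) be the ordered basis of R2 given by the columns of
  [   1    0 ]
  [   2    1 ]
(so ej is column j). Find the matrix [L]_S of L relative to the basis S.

[[1, 2], [0, -2]]

With P the matrix whose columns are e1, e2, [L]_S = P^(-1) A P.
Column by column: L(e1) = A e1 = <1, 2>; its S-coordinates <1, 0> give column 1.
Continuing for each basis vector yields [L]_S = [[1, 2], [0, -2]].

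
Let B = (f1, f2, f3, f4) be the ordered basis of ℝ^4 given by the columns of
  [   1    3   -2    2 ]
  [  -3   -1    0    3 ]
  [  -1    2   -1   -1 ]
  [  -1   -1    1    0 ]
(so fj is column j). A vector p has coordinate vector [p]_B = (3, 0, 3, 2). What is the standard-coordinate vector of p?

(1, -3, -8, 0)

The coordinates say p = 3f1 + 0·f2 + 3f3 + 2f4; adding the scaled basis vectors gives (1, -3, -8, 0).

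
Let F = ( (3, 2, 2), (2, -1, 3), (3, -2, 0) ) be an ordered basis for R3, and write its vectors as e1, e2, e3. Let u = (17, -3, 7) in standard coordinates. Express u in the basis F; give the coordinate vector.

Write u = c_1 e1 + ... + c_3 e3 and solve for the c_i.
Solving this 3x3 system gives c = (2, 1, 3).
Check: 2e1 + e2 + 3e3 = (17, -3, 7).

(2, 1, 3)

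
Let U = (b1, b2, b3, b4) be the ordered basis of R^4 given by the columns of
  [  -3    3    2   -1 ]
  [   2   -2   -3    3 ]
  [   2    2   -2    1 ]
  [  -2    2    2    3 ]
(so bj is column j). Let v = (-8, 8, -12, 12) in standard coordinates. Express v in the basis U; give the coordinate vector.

[v]_U is the unique c with M c = v, where M has columns b1, ..., b4.
Gaussian elimination on [M | v] yields c = (0, -4, 4, 4).
Check: 0·b1 - 4b2 + 4b3 + 4b4 = (-8, 8, -12, 12).

(0, -4, 4, 4)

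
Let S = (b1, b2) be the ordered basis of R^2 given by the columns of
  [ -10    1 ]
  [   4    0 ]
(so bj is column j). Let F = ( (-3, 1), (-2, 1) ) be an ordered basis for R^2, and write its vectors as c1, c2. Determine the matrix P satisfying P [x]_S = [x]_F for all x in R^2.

Let M have columns bj and N have columns cj. Then for every x, N [x]_F = x = M [x]_S, so P = N^(-1) M.
Since det N = -1, N^(-1) has integer entries; multiplying gives P = [[2, -1], [2, 1]].

[[2, -1], [2, 1]]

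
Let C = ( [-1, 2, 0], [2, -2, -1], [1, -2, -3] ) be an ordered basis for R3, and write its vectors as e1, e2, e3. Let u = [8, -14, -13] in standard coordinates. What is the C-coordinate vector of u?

Write u = c_1 e1 + ... + c_3 e3 and solve for the c_i.
Solving this 3x3 system gives c = (-2, 1, 4).
Check: -2e1 + e2 + 4e3 = [8, -14, -13].

[-2, 1, 4]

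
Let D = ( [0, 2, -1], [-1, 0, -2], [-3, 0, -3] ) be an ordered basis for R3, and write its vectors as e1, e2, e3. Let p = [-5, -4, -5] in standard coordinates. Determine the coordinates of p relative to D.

Write p = c_1 e1 + ... + c_3 e3 and solve for the c_i.
Row-reducing the augmented matrix [M | p] gives c = (-2, 2, 1).
Check: -2e1 + 2e2 + e3 = [-5, -4, -5].

[-2, 2, 1]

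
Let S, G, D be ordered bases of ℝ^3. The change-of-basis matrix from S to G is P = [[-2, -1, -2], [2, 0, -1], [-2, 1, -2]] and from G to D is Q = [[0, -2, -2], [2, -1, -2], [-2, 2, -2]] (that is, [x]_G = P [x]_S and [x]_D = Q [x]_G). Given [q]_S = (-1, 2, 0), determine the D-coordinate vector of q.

(-4, -6, -12)

First [q]_G = P [q]_S = (0, -2, 4).
Then [q]_D = Q [q]_G = (-4, -6, -12).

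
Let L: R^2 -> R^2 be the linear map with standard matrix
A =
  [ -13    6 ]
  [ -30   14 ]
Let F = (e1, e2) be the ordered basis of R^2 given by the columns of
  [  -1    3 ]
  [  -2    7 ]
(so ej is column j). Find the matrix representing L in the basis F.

With P the matrix whose columns are e1, e2, [L]_F = P^(-1) A P.
Column by column: L(e1) = A e1 = <1, 2>; its F-coordinates <-1, 0> give column 1.
Continuing for each basis vector yields [L]_F = [[-1, 3], [0, 2]].

[[-1, 3], [0, 2]]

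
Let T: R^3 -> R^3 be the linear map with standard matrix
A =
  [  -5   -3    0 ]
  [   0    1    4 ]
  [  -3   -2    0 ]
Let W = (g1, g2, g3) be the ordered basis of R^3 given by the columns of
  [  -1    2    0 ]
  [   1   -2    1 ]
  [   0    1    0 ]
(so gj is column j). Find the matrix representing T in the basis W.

The j-th column of [T]_W is [T(gj)]_W.
T(g1) = A g1 = (2, 1, 1) = 0·g1 + g2 + 3g3, so column 1 is (0, 1, 3).
Repeating for g2, g3 and assembling the columns gives [[0, 0, -1], [1, -2, -2], [3, -2, -2]].

[[0, 0, -1], [1, -2, -2], [3, -2, -2]]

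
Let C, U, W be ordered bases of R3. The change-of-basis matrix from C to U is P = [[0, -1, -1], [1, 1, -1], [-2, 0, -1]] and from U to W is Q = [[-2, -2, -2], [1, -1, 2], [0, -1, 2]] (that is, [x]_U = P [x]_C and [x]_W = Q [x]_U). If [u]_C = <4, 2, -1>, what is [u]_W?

<2, -22, -21>

Composing the changes, [u]_W = Q P [u]_C.
Q P = [[2, 0, 6], [-5, -2, -2], [-5, -1, -1]]; applying this to <4, 2, -1> gives <2, -22, -21>.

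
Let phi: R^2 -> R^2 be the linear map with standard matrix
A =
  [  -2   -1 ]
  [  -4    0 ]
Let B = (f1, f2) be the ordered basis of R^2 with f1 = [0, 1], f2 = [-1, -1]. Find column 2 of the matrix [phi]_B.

[1, -3]

Compute phi(f2) = A f2 = [3, 4] in standard coordinates.
Then write this in B-coordinates: solve for y in y_1 f1 + y_2 f2 = [3, 4].
This gives y = [1, -3], which is column 2 of [phi]_B.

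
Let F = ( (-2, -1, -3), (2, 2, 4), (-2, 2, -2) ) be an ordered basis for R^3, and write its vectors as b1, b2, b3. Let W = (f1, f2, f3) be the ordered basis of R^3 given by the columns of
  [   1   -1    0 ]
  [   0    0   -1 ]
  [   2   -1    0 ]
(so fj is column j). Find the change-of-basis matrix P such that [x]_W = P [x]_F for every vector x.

Column j of P is [bj]_W, since P maps F-coordinates to W-coordinates.
Expressing b1 in W: b1 = -f1 + f2 + f3, so column 1 of P is (-1, 1, 1).
Doing the same for each bj gives P = [[-1, 2, 0], [1, 0, 2], [1, -2, -2]].

[[-1, 2, 0], [1, 0, 2], [1, -2, -2]]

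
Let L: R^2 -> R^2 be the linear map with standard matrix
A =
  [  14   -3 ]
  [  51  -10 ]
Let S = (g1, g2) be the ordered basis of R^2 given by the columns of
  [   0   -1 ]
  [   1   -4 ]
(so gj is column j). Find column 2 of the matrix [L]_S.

[-3, 2]

Column 2 of [L]_S is the S-coordinate vector of L(g2).
In standard coordinates L(g2) = A g2 = [-2, -11].
Converting to S: [-2, -11] = -3g1 + 2g2, so the coordinate vector is [-3, 2].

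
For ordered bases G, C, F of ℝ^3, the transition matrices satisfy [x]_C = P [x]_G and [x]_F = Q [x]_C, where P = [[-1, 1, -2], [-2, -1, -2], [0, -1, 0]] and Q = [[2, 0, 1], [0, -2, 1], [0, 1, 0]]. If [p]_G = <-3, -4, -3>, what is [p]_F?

Apply P to get C-coordinates <5, 16, 4>, then Q to get F-coordinates.
The result is [p]_F = <14, -28, 16>.

<14, -28, 16>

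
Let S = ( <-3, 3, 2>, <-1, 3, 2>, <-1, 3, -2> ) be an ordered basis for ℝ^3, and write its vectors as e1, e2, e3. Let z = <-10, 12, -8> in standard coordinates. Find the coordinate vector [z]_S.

<3, -3, 4>

We seek scalars with c_1 e1 + ... + c_3 e3 = z; equivalently solve M c = z where the columns of M are e1, ..., e3.
Solving this 3x3 system gives c = (3, -3, 4).
Check: 3e1 - 3e2 + 4e3 = <-10, 12, -8>.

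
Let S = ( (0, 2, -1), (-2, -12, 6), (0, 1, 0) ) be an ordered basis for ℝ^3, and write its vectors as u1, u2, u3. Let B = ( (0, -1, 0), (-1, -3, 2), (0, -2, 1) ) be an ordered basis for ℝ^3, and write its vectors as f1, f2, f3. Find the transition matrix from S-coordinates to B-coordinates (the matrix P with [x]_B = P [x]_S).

Let M have columns uj and N have columns fj. Then for every x, N [x]_B = x = M [x]_S, so P = N^(-1) M.
Since det N = -1, N^(-1) has integer entries; multiplying gives P = [[0, 2, -1], [0, 2, 0], [-1, 2, 0]].

[[0, 2, -1], [0, 2, 0], [-1, 2, 0]]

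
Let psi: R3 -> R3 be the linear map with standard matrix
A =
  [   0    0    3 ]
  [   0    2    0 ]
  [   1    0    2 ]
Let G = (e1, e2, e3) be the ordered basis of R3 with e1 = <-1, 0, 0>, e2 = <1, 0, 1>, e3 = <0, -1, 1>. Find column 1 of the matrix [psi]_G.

Column 1 of [psi]_G is the G-coordinate vector of psi(e1).
In standard coordinates psi(e1) = A e1 = <0, 0, -1>.
Converting to G: <0, 0, -1> = -e1 - e2 + 0·e3, so the coordinate vector is <-1, -1, 0>.

<-1, -1, 0>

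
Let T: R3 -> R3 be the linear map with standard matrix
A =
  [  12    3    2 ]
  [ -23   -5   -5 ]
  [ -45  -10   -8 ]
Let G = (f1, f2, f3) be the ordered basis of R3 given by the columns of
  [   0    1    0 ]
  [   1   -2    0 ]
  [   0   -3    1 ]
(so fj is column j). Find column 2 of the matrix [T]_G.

Column 2 of [T]_G is the G-coordinate vector of T(f2).
In standard coordinates T(f2) = A f2 = [0, 2, -1].
Converting to G: [0, 2, -1] = 2f1 + 0·f2 - f3, so the coordinate vector is [2, 0, -1].

[2, 0, -1]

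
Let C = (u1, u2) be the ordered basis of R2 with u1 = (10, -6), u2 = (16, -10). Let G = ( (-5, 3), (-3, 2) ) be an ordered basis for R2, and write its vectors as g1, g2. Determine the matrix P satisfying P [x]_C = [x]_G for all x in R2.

[[-2, -2], [0, -2]]

Column j of P is [uj]_G, since P maps C-coordinates to G-coordinates.
Expressing u1 in G: u1 = -2g1 + 0·g2, so column 1 of P is (-2, 0).
Doing the same for each uj gives P = [[-2, -2], [0, -2]].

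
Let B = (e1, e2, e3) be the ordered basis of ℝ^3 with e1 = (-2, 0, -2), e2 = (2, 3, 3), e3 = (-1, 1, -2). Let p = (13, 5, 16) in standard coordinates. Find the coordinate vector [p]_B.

[p]_B is the unique c with M c = p, where M has columns e1, ..., e3.
Row-reducing the augmented matrix [M | p] gives c = (-4, 2, -1).
Check: -4e1 + 2e2 - e3 = (13, 5, 16).

(-4, 2, -1)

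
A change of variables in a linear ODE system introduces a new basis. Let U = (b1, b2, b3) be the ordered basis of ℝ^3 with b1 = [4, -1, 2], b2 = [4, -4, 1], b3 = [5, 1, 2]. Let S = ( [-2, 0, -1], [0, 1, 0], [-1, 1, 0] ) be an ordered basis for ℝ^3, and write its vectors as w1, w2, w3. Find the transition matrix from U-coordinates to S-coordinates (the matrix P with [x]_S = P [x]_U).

[[-2, -1, -2], [-1, -2, 2], [0, -2, -1]]

Let M have columns bj and N have columns wj. Then for every x, N [x]_S = x = M [x]_U, so P = N^(-1) M.
Since det N = -1, N^(-1) has integer entries; multiplying gives P = [[-2, -1, -2], [-1, -2, 2], [0, -2, -1]].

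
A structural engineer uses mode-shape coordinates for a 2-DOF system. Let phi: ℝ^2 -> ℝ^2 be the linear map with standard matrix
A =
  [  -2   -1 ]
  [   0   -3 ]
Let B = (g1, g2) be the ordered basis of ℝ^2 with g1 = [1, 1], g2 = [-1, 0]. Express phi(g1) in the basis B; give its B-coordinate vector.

[-3, 0]

Compute phi(g1) = A g1 = [-3, -3] in standard coordinates.
Then write this in B-coordinates: solve for y in y_1 g1 + y_2 g2 = [-3, -3].
This gives y = [-3, 0], which is column 1 of [phi]_B.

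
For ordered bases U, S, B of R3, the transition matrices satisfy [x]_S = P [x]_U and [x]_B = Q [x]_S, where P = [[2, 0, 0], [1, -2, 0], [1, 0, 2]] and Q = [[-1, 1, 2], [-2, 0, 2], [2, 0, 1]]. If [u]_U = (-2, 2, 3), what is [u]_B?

Apply P to get S-coordinates (-4, -6, 4), then Q to get B-coordinates.
The result is [u]_B = (6, 16, -4).

(6, 16, -4)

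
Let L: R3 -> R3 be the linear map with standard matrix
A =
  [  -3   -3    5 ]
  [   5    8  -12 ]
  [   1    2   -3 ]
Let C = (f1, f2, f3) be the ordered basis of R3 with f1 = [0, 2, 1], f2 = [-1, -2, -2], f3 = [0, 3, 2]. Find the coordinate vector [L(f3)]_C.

[2, -1, -2]

Compute L(f3) = A f3 = [1, 0, 0] in standard coordinates.
Then write this in C-coordinates: solve for y in y_1 f1 + ... + y_3 f3 = [1, 0, 0].
This gives y = [2, -1, -2], which is column 3 of [L]_C.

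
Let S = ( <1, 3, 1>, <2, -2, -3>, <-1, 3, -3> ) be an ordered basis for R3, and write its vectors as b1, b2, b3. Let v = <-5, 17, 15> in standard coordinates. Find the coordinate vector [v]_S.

<3, -4, 0>

Write v = c_1 b1 + ... + c_3 b3 and solve for the c_i.
Row-reducing the augmented matrix [M | v] gives c = (3, -4, 0).
Check: 3b1 - 4b2 + 0·b3 = <-5, 17, 15>.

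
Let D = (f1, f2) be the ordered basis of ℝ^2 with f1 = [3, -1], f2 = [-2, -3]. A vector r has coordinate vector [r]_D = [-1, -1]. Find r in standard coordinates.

The coordinates say r = -f1 - f2; adding the scaled basis vectors gives [-1, 4].

[-1, 4]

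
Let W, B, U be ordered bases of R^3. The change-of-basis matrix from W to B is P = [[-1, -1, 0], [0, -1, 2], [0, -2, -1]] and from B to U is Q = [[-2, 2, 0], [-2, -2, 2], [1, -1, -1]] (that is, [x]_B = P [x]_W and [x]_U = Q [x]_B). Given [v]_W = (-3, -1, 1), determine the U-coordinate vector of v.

(-2, -12, 0)

First [v]_B = P [v]_W = (4, 3, 1).
Then [v]_U = Q [v]_B = (-2, -12, 0).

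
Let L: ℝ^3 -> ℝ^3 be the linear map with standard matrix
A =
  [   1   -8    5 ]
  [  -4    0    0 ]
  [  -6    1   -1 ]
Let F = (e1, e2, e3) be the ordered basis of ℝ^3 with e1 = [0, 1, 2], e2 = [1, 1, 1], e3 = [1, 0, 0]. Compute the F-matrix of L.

[[-1, -2, -2], [1, -2, -2], [1, 0, 3]]

Let P have columns e1, ..., e3. Then [L]_F = P^(-1) A P.
Here det P = -1, so P^(-1) is integer; computing A P first and then P^(-1)(A P) gives [[-1, -2, -2], [1, -2, -2], [1, 0, 3]].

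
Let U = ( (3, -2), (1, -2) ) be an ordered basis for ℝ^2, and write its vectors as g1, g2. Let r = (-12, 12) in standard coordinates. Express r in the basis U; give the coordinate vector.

(-3, -3)

We seek scalars with c_1 g1 + c_2 g2 = r; equivalently solve M c = r where the columns of M are g1, g2.
System: 3c_1 + c_2 = -12, -2c_1 - 2c_2 = 12; solving gives c_1 = -3, c_2 = -3.
Check: -3g1 - 3g2 = (-12, 12).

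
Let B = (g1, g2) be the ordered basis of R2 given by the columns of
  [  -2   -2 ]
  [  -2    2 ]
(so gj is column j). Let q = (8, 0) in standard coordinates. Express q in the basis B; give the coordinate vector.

[q]_B is the unique c with M c = q, where M has columns g1, g2.
System: -2c_1 - 2c_2 = 8, -2c_1 + 2c_2 = 0; solving gives c_1 = -2, c_2 = -2.
Check: -2g1 - 2g2 = (8, 0).

(-2, -2)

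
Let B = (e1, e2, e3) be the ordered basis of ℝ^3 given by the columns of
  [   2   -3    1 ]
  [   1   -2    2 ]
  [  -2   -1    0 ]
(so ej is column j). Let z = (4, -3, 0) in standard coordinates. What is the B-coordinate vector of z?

(1, -2, -4)

[z]_B is the unique c with M c = z, where M has columns e1, ..., e3.
Row-reducing the augmented matrix [M | z] gives c = (1, -2, -4).
Check: e1 - 2e2 - 4e3 = (4, -3, 0).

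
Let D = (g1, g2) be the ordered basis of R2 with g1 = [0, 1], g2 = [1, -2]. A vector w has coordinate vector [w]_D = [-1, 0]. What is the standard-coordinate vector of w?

[0, -1]

The coordinates say w = -g1 + 0·g2; adding the scaled basis vectors gives [0, -1].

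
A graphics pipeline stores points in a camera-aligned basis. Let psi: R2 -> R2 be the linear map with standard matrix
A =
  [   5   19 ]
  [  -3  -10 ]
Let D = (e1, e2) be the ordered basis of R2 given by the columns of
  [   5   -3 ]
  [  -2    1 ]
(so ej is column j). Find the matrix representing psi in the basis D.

Let P have columns e1, e2. Then [psi]_D = P^(-1) A P.
Here det P = -1, so P^(-1) is integer; computing A P first and then P^(-1)(A P) gives [[-2, -1], [1, -3]].

[[-2, -1], [1, -3]]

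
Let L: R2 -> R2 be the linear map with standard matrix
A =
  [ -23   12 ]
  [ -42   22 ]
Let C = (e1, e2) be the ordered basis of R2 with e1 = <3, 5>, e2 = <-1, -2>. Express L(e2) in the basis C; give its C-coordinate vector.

Column 2 of [L]_C is the C-coordinate vector of L(e2).
In standard coordinates L(e2) = A e2 = <-1, -2>.
Converting to C: <-1, -2> = 0·e1 + e2, so the coordinate vector is <0, 1>.

<0, 1>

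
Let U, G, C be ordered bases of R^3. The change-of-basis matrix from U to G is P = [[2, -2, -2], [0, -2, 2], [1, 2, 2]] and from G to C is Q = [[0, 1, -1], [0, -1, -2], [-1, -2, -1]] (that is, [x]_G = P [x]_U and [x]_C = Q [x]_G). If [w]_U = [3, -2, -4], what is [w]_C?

[5, 22, -1]

Composing the changes, [w]_C = Q P [w]_U.
Q P = [[-1, -4, 0], [-2, -2, -6], [-3, 4, -4]]; applying this to [3, -2, -4] gives [5, 22, -1].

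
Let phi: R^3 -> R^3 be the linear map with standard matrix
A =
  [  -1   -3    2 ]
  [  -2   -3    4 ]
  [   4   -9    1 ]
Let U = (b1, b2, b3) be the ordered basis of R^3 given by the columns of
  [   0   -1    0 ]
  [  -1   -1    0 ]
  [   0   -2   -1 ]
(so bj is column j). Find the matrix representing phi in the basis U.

[[0, 3, 2], [-3, 0, 2], [-3, -3, -3]]

With P the matrix whose columns are b1, ..., b3, [phi]_U = P^(-1) A P.
Column by column: phi(b1) = A b1 = <3, 3, 9>; its U-coordinates <0, -3, -3> give column 1.
Continuing for each basis vector yields [phi]_U = [[0, 3, 2], [-3, 0, 2], [-3, -3, -3]].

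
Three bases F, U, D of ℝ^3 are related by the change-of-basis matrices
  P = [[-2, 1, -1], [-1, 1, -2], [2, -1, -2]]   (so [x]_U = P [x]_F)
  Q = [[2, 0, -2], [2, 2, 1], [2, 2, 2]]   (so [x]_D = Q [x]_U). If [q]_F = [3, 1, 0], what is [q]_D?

First [q]_U = P [q]_F = [-5, -2, 5].
Then [q]_D = Q [q]_U = [-20, -9, -4].

[-20, -9, -4]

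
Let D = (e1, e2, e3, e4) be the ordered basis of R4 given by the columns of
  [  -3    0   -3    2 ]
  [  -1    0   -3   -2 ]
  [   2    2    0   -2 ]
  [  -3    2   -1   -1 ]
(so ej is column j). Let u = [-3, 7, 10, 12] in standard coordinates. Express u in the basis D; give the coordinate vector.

[-1, 3, 0, -3]

We seek scalars with c_1 e1 + ... + c_4 e4 = u; equivalently solve M c = u where the columns of M are e1, ..., e4.
Solving this 4x4 system gives c = (-1, 3, 0, -3).
Check: -e1 + 3e2 + 0·e3 - 3e4 = [-3, 7, 10, 12].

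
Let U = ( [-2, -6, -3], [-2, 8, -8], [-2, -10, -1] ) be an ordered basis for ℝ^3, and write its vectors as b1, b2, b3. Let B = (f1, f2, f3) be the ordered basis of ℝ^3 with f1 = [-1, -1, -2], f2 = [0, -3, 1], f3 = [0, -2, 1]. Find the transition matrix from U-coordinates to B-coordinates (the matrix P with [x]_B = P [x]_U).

[[2, 2, 2], [2, -2, 2], [-1, -2, 1]]

Take x = bj: its U-coordinates are the j-th standard unit vector, so P e_j — column j of P — equals [bj]_B.
b1 = 2f1 + 2f2 - f3, giving column 1 = [2, 2, -1]; repeating for each j gives P = [[2, 2, 2], [2, -2, 2], [-1, -2, 1]].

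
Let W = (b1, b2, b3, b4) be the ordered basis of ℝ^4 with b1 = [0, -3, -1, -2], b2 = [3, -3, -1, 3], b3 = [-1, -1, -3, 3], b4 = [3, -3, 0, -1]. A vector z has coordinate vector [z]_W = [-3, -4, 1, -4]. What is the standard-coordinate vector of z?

[-25, 32, 4, 1]

By definition z = -3b1 - 4b2 + b3 - 4b4.
Summing componentwise gives [-25, 32, 4, 1].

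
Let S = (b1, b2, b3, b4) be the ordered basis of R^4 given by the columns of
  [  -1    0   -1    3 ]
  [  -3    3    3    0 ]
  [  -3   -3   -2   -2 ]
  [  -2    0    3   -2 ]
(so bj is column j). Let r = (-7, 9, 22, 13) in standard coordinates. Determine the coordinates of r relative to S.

Write r = c_1 b1 + ... + c_4 b4 and solve for the c_i.
Row-reducing the augmented matrix [M | r] gives c = (-4, 0, -1, -4).
Check: -4b1 + 0·b2 - b3 - 4b4 = (-7, 9, 22, 13).

(-4, 0, -1, -4)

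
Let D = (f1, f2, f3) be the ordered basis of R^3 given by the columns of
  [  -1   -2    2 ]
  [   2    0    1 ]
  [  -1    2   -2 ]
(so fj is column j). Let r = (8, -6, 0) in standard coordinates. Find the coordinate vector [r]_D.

(-4, 0, 2)

Write r = c_1 f1 + ... + c_3 f3 and solve for the c_i.
Gaussian elimination on [M | r] yields c = (-4, 0, 2).
Check: -4f1 + 0·f2 + 2f3 = (8, -6, 0).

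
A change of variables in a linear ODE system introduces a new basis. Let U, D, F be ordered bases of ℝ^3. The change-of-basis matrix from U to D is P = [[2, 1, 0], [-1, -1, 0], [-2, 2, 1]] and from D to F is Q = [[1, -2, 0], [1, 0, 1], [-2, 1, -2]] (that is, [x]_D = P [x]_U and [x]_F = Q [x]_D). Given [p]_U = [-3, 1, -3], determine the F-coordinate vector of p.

Apply P to get D-coordinates [-5, 2, 5], then Q to get F-coordinates.
The result is [p]_F = [-9, 0, 2].

[-9, 0, 2]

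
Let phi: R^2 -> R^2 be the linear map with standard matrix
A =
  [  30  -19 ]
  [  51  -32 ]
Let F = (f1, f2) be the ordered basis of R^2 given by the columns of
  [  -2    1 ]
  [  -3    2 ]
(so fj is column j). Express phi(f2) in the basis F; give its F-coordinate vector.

Compute phi(f2) = A f2 = [-8, -13] in standard coordinates.
Then write this in F-coordinates: solve for y in y_1 f1 + y_2 f2 = [-8, -13].
This gives y = [3, -2], which is column 2 of [phi]_F.

[3, -2]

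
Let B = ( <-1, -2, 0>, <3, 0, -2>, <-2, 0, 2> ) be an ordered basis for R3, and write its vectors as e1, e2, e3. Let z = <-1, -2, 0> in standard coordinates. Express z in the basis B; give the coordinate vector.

<1, 0, 0>

[z]_B is the unique c with M c = z, where M has columns e1, ..., e3.
Row-reducing the augmented matrix [M | z] gives c = (1, 0, 0).
Check: e1 + 0·e2 + 0·e3 = <-1, -2, 0>.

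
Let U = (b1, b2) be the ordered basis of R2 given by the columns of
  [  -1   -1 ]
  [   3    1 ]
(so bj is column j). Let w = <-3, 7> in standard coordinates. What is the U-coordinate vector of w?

We seek scalars with c_1 b1 + c_2 b2 = w; equivalently solve M c = w where the columns of M are b1, b2.
System: -c_1 - c_2 = -3, 3c_1 + c_2 = 7; solving gives c_1 = 2, c_2 = 1.
Check: 2b1 + b2 = <-3, 7>.

<2, 1>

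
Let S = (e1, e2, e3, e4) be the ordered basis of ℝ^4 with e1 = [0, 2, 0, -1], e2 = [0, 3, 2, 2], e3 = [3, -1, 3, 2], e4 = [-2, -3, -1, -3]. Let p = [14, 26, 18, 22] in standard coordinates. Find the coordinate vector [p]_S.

[2, 4, 2, -4]

We seek scalars with c_1 e1 + ... + c_4 e4 = p; equivalently solve M c = p where the columns of M are e1, ..., e4.
Solving this 4x4 system gives c = (2, 4, 2, -4).
Check: 2e1 + 4e2 + 2e3 - 4e4 = [14, 26, 18, 22].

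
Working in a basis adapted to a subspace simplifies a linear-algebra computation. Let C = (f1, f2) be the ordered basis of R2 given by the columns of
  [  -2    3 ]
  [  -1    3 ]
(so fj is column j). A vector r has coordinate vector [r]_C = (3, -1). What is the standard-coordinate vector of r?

(-9, -6)

r = M [r]_C, where M has columns f1, f2.
Carrying out the matrix-vector product, r = (-9, -6).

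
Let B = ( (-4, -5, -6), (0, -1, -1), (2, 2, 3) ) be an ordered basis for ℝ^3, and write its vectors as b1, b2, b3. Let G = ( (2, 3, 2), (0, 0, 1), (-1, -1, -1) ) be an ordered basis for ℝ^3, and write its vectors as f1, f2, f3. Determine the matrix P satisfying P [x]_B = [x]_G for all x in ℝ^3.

Column j of P is [bj]_G, since P maps B-coordinates to G-coordinates.
Expressing b1 in G: b1 = -f1 - 2f2 + 2f3, so column 1 of P is (-1, -2, 2).
Doing the same for each bj gives P = [[-1, -1, 0], [-2, -1, 1], [2, -2, -2]].

[[-1, -1, 0], [-2, -1, 1], [2, -2, -2]]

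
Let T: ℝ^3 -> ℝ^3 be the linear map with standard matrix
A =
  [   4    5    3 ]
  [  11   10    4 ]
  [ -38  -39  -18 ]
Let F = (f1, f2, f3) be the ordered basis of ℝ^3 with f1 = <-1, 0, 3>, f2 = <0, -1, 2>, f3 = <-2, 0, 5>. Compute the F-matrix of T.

[[-3, 3, -1], [-1, 2, 2], [-1, -2, -3]]

Let P have columns f1, ..., f3. Then [T]_F = P^(-1) A P.
Here det P = -1, so P^(-1) is integer; computing A P first and then P^(-1)(A P) gives [[-3, 3, -1], [-1, 2, 2], [-1, -2, -3]].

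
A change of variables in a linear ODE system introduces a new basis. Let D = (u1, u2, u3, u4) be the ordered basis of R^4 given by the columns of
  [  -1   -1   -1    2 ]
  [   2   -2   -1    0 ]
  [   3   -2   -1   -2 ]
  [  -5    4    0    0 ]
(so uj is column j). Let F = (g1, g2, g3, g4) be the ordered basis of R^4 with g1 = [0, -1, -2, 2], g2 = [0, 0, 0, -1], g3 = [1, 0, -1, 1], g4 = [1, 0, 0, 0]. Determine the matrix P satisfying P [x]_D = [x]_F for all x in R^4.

[[-2, 2, 1, 0], [2, -2, 1, 2], [1, -2, -1, 2], [-2, 1, 0, 0]]

Column j of P is [uj]_F, since P maps D-coordinates to F-coordinates.
Expressing u1 in F: u1 = -2g1 + 2g2 + g3 - 2g4, so column 1 of P is [-2, 2, 1, -2].
Doing the same for each uj gives P = [[-2, 2, 1, 0], [2, -2, 1, 2], [1, -2, -1, 2], [-2, 1, 0, 0]].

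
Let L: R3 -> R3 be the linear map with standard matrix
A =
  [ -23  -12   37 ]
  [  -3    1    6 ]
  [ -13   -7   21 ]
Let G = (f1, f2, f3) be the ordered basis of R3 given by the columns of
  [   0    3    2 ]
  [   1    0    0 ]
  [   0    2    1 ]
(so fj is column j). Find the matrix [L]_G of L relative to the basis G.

With P the matrix whose columns are f1, ..., f3, [L]_G = P^(-1) A P.
Column by column: L(f1) = A f1 = <-12, 1, -7>; its G-coordinates <1, -2, -3> give column 1.
Continuing for each basis vector yields [L]_G = [[1, 3, 0], [-2, 1, -1], [-3, 1, -3]].

[[1, 3, 0], [-2, 1, -1], [-3, 1, -3]]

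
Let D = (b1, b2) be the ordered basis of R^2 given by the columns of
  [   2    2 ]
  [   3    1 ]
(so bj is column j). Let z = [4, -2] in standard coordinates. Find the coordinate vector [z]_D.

We seek scalars with c_1 b1 + c_2 b2 = z; equivalently solve M c = z where the columns of M are b1, b2.
System: 2c_1 + 2c_2 = 4, 3c_1 + c_2 = -2; solving gives c_1 = -2, c_2 = 4.
Check: -2b1 + 4b2 = [4, -2].

[-2, 4]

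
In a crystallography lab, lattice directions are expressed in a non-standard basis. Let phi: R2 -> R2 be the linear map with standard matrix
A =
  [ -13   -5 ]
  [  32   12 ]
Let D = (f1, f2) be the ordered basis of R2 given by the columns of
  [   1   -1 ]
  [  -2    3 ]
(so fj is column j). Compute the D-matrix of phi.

[[-1, -2], [2, 0]]

The j-th column of [phi]_D is [phi(fj)]_D.
phi(f1) = A f1 = (-3, 8) = -f1 + 2f2, so column 1 is (-1, 2).
Repeating for f2 and assembling the columns gives [[-1, -2], [2, 0]].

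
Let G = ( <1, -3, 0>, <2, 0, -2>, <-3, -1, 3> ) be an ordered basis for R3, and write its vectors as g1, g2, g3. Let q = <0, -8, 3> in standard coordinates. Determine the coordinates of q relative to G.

<3, -3, -1>

Write q = c_1 g1 + ... + c_3 g3 and solve for the c_i.
Gaussian elimination on [M | q] yields c = (3, -3, -1).
Check: 3g1 - 3g2 - g3 = <0, -8, 3>.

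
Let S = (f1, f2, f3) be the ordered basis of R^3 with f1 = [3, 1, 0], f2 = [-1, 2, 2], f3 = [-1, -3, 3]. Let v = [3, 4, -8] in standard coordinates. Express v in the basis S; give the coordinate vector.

[0, -1, -2]

[v]_S is the unique c with M c = v, where M has columns f1, ..., f3.
Row-reducing the augmented matrix [M | v] gives c = (0, -1, -2).
Check: 0·f1 - f2 - 2f3 = [3, 4, -8].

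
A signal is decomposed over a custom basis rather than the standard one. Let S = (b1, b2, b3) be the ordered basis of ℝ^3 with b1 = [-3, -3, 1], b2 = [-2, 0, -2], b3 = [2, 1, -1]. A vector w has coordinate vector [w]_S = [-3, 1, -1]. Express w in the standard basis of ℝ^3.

By definition w = -3b1 + b2 - b3.
Summing componentwise gives [5, 8, -4].

[5, 8, -4]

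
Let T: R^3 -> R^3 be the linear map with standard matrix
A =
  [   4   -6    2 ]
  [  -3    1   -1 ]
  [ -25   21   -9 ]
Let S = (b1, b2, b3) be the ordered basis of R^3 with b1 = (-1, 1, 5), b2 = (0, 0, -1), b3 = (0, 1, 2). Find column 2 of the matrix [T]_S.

Column 2 of [T]_S is the S-coordinate vector of T(b2).
In standard coordinates T(b2) = A b2 = (-2, 1, 9).
Converting to S: (-2, 1, 9) = 2b1 - b2 - b3, so the coordinate vector is (2, -1, -1).

(2, -1, -1)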